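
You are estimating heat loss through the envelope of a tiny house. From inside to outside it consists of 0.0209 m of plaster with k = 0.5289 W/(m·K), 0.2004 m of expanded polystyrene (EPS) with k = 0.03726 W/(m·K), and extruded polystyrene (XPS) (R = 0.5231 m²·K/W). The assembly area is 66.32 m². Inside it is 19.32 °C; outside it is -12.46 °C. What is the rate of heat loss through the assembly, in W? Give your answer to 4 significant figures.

0.0209/0.5289 = 0.039516
0.2004/0.03726 = 5.3784
R_total = 0.039516 + 5.3784 + 0.5231 = 5.941 m²·K/W
Q = A·ΔT/R = 66.32 × (19.32 − (-12.46)) / 5.941 = 354.76 W

354.8 W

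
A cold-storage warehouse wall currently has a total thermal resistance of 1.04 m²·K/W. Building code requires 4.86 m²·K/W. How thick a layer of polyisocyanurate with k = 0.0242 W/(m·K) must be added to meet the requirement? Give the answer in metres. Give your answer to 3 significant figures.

ΔR = 4.86 − 1.04 = 3.82 m²·K/W
L = ΔR × k = 3.82 × 0.0242 = 0.09244 m

0.0924 m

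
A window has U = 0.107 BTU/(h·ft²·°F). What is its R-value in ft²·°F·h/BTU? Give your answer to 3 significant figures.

R = 1/U = 1/0.107 = 9.346

9.35 ft²·°F·h/BTU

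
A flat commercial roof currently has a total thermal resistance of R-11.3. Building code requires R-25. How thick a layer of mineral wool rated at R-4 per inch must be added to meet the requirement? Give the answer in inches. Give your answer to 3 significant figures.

3.42 in

ΔR = 25 − 11.3 = 13.7 ft²·°F·h/BTU
L = ΔR / (R/in) = 13.7/4 = 3.425 in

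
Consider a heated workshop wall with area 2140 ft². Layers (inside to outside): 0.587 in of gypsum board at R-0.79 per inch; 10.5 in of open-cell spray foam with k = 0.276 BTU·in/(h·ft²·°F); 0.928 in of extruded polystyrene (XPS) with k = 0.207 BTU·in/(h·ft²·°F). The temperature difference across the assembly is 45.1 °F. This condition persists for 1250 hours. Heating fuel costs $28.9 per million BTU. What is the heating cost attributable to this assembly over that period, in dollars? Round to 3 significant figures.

0.587 × 0.79 = 0.4637
10.5/0.276 = 38.04
0.928/0.207 = 4.483
R_total = 0.4637 + 38.04 + 4.483 = 42.99 ft²·°F·h/BTU
Q = 2140 × 45.1 / 42.99 = 2245 BTU/h
E = 2245 × 1250 = 2806000 BTU
Cost = 2806000/10⁶ × 28.9 = $81.1

81.1 dollars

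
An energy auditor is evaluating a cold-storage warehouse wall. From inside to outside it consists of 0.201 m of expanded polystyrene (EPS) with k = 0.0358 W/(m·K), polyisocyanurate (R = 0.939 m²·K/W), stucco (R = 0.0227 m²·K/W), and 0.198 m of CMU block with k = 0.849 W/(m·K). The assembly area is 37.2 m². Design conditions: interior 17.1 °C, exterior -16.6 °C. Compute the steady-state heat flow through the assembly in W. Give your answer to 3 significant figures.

0.201/0.0358 = 5.615
0.198/0.849 = 0.2332
R_total = 5.615 + 0.939 + 0.0227 + 0.2332 = 6.809 m²·K/W
Q = A·ΔT/R = 37.2 × (17.1 − (-16.6)) / 6.809 = 184.1 W

184 W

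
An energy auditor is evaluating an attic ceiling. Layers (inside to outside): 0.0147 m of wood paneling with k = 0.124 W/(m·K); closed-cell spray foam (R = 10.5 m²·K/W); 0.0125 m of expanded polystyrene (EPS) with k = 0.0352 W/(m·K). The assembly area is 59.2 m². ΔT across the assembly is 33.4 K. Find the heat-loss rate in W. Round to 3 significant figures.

0.0147/0.124 = 0.1185
0.0125/0.0352 = 0.3551
R_total = 0.1185 + 10.5 + 0.3551 = 10.97 m²·K/W
Q = A·ΔT/R = 59.2 × 33.4 / 10.97 = 180.2 W

180 W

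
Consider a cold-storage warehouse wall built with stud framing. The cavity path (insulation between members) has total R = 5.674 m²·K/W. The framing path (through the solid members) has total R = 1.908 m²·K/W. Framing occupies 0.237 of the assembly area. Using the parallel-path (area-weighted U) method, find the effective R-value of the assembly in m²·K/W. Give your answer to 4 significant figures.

3.866 m²·K/W

U_eff = 0.763/5.674 + 0.237/1.908 = 0.13447 + 0.12421 = 0.25869
R_eff = 1/U_eff = 3.8657 m²·K/W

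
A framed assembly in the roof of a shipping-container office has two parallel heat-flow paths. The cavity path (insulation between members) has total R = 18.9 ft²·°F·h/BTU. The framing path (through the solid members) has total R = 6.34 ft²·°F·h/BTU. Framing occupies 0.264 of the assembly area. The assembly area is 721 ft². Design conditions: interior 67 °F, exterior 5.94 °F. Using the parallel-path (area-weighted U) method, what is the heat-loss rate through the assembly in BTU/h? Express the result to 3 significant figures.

3550 BTU/h

U_eff = 0.736/18.9 + 0.264/6.34 = 0.03894 + 0.04164 = 0.08058
R_eff = 1/U_eff = 12.41 ft²·°F·h/BTU
Q = 721 × (67 − 5.94) / 12.41 = 3548 BTU/h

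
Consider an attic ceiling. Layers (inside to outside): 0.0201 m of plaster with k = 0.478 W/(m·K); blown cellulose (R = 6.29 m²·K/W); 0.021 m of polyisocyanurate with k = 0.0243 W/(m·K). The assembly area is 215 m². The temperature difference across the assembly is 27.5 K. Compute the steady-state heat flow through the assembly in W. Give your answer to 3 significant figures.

822 W

0.0201/0.478 = 0.04205
0.021/0.0243 = 0.8642
R_total = 0.04205 + 6.29 + 0.8642 = 7.196 m²·K/W
Q = A·ΔT/R = 215 × 27.5 / 7.196 = 821.6 W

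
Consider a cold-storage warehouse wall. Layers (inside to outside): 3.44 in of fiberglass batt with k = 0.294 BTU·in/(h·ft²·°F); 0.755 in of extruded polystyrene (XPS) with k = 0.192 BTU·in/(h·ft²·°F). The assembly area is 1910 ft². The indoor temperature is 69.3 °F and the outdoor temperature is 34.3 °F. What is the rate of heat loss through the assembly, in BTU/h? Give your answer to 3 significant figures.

3.44/0.294 = 11.7
0.755/0.192 = 3.932
R_total = 11.7 + 3.932 = 15.63 ft²·°F·h/BTU
Q = A·ΔT/R = 1910 × (69.3 − 34.3) / 15.63 = 4276 BTU/h

4280 BTU/h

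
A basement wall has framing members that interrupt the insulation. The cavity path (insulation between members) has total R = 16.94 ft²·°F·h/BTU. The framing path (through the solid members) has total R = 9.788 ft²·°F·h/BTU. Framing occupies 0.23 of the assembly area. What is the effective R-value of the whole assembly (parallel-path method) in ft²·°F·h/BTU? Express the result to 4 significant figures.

U_eff = 0.77/16.94 + 0.23/9.788 = 0.045455 + 0.023498 = 0.068953
R_eff = 1/U_eff = 14.503 ft²·°F·h/BTU

14.50 ft²·°F·h/BTU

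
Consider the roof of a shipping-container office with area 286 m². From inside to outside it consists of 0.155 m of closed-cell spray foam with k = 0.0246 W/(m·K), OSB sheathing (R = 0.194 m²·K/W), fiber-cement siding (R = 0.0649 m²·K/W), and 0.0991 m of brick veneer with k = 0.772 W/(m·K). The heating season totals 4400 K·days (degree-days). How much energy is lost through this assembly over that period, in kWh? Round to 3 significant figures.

0.155/0.0246 = 6.301
0.0991/0.772 = 0.1284
R_total = 6.301 + 0.194 + 0.0649 + 0.1284 = 6.688 m²·K/W
E = A × HDD × 24 / R / 1000 = 286 × 4400 × 24 / 6.688 / 1000 = 4516 kWh

4520 kWh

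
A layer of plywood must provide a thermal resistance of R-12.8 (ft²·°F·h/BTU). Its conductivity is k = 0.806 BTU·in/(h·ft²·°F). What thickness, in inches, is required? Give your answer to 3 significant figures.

L = R × k = 12.8 × 0.806 = 10.32 in

10.3 in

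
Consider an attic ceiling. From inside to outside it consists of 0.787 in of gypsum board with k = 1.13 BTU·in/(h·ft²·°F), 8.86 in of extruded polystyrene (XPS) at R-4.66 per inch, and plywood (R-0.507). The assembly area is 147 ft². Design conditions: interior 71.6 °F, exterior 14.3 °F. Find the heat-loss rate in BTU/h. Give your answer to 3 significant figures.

198 BTU/h

0.787/1.13 = 0.6965
8.86 × 4.66 = 41.29
R_total = 0.6965 + 41.29 + 0.507 = 42.49 ft²·°F·h/BTU
Q = A·ΔT/R = 147 × (71.6 − 14.3) / 42.49 = 198.2 BTU/h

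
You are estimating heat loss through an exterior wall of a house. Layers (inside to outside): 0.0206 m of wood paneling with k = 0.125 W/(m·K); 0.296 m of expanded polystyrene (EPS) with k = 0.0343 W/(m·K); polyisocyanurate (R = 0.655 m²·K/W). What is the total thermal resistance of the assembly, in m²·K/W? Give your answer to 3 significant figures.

9.45 m²·K/W

0.0206/0.125 = 0.1648
0.296/0.0343 = 8.63
R_total = 0.1648 + 8.63 + 0.655 = 9.45 m²·K/W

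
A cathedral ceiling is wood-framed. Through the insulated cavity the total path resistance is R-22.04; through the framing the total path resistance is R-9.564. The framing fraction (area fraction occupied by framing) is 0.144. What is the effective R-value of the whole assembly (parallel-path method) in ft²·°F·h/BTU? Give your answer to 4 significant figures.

18.55 ft²·°F·h/BTU

U_eff = 0.856/22.04 + 0.144/9.564 = 0.038838 + 0.015056 = 0.053895
R_eff = 1/U_eff = 18.555 ft²·°F·h/BTU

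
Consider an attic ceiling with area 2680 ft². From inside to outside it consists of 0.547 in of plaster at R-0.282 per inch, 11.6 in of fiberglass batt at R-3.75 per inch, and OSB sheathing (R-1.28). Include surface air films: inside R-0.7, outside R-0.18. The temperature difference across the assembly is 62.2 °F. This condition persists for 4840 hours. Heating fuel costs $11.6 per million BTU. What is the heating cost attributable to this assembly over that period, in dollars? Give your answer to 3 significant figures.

204 dollars

0.547 × 0.282 = 0.1543
11.6 × 3.75 = 43.5
R_total = 0.7 + 0.1543 + 43.5 + 1.28 + 0.18 = 45.81 ft²·°F·h/BTU
Q = 2680 × 62.2 / 45.81 = 3639 BTU/h
E = 3639 × 4840 = 17610000 BTU
Cost = 17610000/10⁶ × 11.6 = $204.3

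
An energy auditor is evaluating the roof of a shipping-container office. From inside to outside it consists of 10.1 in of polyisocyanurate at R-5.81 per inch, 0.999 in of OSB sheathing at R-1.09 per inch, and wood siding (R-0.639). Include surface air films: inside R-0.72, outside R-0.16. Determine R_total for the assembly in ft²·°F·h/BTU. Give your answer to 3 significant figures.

10.1 × 5.81 = 58.68
0.999 × 1.09 = 1.089
R_total = 0.72 + 58.68 + 1.089 + 0.639 + 0.16 = 61.29 ft²·°F·h/BTU

61.3 ft²·°F·h/BTU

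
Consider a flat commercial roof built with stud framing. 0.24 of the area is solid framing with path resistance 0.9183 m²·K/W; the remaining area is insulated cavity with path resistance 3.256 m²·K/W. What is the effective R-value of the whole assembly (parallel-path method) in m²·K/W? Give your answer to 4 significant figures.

2.021 m²·K/W

U_eff = 0.76/3.256 + 0.24/0.9183 = 0.23342 + 0.26135 = 0.49477
R_eff = 1/U_eff = 2.0212 m²·K/W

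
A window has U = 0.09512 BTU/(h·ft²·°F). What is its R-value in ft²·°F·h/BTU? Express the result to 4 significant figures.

10.51 ft²·°F·h/BTU

R = 1/U = 1/0.09512 = 10.513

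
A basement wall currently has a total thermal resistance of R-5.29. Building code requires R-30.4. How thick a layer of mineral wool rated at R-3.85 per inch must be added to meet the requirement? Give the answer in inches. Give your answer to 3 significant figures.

6.52 in

ΔR = 30.4 − 5.29 = 25.11 ft²·°F·h/BTU
L = ΔR / (R/in) = 25.11/3.85 = 6.522 in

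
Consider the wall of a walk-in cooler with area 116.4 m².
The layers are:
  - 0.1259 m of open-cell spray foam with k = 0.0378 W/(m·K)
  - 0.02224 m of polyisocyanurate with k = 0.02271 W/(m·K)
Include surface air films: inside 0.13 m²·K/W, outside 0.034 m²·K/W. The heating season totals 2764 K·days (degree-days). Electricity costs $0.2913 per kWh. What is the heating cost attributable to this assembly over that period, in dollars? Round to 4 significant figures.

0.1259/0.0378 = 3.3307
0.02224/0.02271 = 0.9793
R_total = 0.13 + 3.3307 + 0.9793 + 0.034 = 4.474 m²·K/W
E = A × HDD × 24 / R / 1000 = 116.4 × 2764 × 24 / 4.474 / 1000 = 1725.9 kWh
Cost = 1725.9 × 0.2913 = $502.74

502.7 dollars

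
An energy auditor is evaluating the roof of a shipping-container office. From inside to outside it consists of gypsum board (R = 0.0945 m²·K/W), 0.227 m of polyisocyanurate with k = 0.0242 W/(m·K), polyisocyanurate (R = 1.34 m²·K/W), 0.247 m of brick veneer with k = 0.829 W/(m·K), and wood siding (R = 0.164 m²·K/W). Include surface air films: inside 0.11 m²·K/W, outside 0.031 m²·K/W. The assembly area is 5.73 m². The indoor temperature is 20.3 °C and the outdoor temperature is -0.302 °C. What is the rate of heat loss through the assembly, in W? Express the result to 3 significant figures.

0.227/0.0242 = 9.38
0.247/0.829 = 0.2979
R_total = 0.11 + 0.0945 + 9.38 + 1.34 + 0.2979 + 0.164 + 0.031 = 11.42 m²·K/W
Q = A·ΔT/R = 5.73 × (20.3 − (-0.302)) / 11.42 = 10.34 W

10.3 W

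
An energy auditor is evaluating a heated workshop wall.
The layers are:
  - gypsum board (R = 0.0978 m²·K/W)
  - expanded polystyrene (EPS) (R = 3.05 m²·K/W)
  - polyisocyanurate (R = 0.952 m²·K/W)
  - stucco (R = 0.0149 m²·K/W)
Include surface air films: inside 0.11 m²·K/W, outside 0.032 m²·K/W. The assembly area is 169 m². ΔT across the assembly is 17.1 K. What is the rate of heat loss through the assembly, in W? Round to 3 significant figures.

679 W

R_total = 0.11 + 0.0978 + 3.05 + 0.952 + 0.0149 + 0.032 = 4.257 m²·K/W
Q = A·ΔT/R = 169 × 17.1 / 4.257 = 678.9 W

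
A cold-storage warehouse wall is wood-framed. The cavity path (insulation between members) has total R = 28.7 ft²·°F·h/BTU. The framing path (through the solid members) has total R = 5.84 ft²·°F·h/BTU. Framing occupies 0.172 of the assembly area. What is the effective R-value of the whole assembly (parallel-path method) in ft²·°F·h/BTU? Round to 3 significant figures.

17.2 ft²·°F·h/BTU

U_eff = 0.828/28.7 + 0.172/5.84 = 0.02885 + 0.02945 = 0.0583
R_eff = 1/U_eff = 17.15 ft²·°F·h/BTU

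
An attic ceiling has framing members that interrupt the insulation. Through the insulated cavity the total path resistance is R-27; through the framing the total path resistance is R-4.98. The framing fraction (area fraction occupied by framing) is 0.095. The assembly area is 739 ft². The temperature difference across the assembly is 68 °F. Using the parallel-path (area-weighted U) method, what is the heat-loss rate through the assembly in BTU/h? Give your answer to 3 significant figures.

U_eff = 0.905/27 + 0.095/4.98 = 0.03352 + 0.01908 = 0.05259
R_eff = 1/U_eff = 19.01 ft²·°F·h/BTU
Q = 739 × 68 / 19.01 = 2643 BTU/h

2640 BTU/h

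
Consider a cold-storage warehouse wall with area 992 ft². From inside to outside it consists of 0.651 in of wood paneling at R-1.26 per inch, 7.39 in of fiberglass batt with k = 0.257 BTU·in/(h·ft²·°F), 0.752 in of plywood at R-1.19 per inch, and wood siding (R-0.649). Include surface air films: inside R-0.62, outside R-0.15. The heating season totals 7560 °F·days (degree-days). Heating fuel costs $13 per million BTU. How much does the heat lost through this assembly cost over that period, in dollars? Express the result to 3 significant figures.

73.4 dollars

0.651 × 1.26 = 0.8203
7.39/0.257 = 28.75
0.752 × 1.19 = 0.8949
R_total = 0.62 + 0.8203 + 28.75 + 0.8949 + 0.649 + 0.15 = 31.89 ft²·°F·h/BTU
E = A × HDD × 24 / R = 992 × 7560 × 24 / 31.89 = 5644000 BTU
Cost = 5644000/10⁶ × 13 = $73.37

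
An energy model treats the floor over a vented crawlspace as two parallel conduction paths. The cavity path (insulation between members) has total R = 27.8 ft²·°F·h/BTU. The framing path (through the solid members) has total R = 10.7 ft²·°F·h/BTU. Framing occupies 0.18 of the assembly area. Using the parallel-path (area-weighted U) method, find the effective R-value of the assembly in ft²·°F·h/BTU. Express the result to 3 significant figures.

U_eff = 0.82/27.8 + 0.18/10.7 = 0.0295 + 0.01682 = 0.04632
R_eff = 1/U_eff = 21.59 ft²·°F·h/BTU

21.6 ft²·°F·h/BTU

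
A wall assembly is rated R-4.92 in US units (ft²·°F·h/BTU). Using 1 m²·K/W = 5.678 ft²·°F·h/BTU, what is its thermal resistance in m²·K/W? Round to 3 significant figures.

0.867 m²·K/W

R_SI = 4.92/5.678 = 0.8665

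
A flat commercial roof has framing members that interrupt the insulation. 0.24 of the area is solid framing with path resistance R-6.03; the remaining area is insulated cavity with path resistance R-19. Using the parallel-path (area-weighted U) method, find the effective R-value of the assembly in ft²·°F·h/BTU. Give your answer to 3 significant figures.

12.5 ft²·°F·h/BTU

U_eff = 0.76/19 + 0.24/6.03 = 0.04 + 0.0398 = 0.0798
R_eff = 1/U_eff = 12.53 ft²·°F·h/BTU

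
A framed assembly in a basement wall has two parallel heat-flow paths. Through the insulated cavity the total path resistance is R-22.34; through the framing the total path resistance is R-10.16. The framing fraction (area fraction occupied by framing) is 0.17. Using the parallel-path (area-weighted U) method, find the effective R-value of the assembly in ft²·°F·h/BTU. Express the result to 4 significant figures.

U_eff = 0.83/22.34 + 0.17/10.16 = 0.037153 + 0.016732 = 0.053885
R_eff = 1/U_eff = 18.558 ft²·°F·h/BTU

18.56 ft²·°F·h/BTU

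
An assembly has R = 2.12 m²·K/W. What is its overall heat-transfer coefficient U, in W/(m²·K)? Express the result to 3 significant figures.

U = 1/R = 1/2.12 = 0.4717

0.472 W/(m²·K)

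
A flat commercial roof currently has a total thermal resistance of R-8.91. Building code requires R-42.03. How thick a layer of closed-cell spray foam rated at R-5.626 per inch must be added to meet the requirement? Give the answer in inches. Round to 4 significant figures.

5.887 in

ΔR = 42.03 − 8.91 = 33.12 ft²·°F·h/BTU
L = ΔR / (R/in) = 33.12/5.626 = 5.887 in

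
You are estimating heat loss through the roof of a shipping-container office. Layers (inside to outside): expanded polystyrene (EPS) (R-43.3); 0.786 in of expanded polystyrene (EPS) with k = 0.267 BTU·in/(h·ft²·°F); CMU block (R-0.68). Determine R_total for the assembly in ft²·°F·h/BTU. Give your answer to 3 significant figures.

0.786/0.267 = 2.944
R_total = 43.3 + 2.944 + 0.68 = 46.92 ft²·°F·h/BTU

46.9 ft²·°F·h/BTU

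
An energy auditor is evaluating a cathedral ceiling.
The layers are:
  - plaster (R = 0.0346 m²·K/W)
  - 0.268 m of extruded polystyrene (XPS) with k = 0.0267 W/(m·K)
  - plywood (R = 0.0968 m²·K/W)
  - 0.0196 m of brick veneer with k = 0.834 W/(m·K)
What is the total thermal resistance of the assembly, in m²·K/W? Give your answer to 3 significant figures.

10.2 m²·K/W

0.268/0.0267 = 10.04
0.0196/0.834 = 0.0235
R_total = 0.0346 + 10.04 + 0.0968 + 0.0235 = 10.19 m²·K/W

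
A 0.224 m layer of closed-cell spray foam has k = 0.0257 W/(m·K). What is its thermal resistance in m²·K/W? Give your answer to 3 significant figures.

8.72 m²·K/W

R = L/k = 0.224/0.0257 = 8.716 m²·K/W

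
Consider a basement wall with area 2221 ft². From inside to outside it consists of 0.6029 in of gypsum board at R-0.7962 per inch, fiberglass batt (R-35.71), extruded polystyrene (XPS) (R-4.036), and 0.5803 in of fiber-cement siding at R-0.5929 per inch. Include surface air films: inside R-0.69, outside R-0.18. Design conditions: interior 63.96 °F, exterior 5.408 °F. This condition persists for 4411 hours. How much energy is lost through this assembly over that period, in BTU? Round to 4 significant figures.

13840000 BTU

0.6029 × 0.7962 = 0.48003
0.5803 × 0.5929 = 0.34406
R_total = 0.69 + 0.48003 + 35.71 + 4.036 + 0.34406 + 0.18 = 41.44 ft²·°F·h/BTU
Q = 2221 × (63.96 − 5.408) / 41.44 = 3138.1 BTU/h
E = 3138.1 × 4411 = 13842000 BTU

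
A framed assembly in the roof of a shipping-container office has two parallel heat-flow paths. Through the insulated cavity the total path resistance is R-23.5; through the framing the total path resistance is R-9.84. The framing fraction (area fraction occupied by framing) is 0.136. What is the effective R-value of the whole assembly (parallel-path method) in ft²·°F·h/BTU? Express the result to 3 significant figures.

U_eff = 0.864/23.5 + 0.136/9.84 = 0.03677 + 0.01382 = 0.05059
R_eff = 1/U_eff = 19.77 ft²·°F·h/BTU

19.8 ft²·°F·h/BTU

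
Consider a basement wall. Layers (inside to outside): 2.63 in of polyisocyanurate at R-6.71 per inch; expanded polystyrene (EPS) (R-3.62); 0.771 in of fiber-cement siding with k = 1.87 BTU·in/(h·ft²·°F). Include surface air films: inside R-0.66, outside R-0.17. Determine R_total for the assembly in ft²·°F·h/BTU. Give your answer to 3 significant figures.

2.63 × 6.71 = 17.65
0.771/1.87 = 0.4123
R_total = 0.66 + 17.65 + 3.62 + 0.4123 + 0.17 = 22.51 ft²·°F·h/BTU

22.5 ft²·°F·h/BTU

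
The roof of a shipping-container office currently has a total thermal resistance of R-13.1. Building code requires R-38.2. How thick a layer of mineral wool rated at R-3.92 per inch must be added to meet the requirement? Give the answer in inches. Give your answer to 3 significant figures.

6.40 in

ΔR = 38.2 − 13.1 = 25.1 ft²·°F·h/BTU
L = ΔR / (R/in) = 25.1/3.92 = 6.403 in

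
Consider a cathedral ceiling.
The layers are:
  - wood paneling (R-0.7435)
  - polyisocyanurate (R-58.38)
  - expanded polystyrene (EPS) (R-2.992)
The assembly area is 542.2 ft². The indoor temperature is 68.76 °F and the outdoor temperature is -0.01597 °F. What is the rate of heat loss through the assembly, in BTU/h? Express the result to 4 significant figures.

R_total = 0.7435 + 58.38 + 2.992 = 62.116 ft²·°F·h/BTU
Q = A·ΔT/R = 542.2 × (68.76 − (-0.01597)) / 62.116 = 600.34 BTU/h

600.3 BTU/h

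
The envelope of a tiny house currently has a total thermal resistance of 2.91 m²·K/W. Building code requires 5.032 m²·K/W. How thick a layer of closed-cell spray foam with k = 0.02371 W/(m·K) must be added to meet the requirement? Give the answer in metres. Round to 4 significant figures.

0.05031 m

ΔR = 5.032 − 2.91 = 2.122 m²·K/W
L = ΔR × k = 2.122 × 0.02371 = 0.050313 m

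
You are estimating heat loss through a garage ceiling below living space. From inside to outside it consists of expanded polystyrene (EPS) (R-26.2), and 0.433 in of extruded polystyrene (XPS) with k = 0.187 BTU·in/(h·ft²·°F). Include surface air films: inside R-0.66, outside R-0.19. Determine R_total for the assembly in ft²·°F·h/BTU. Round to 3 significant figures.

29.4 ft²·°F·h/BTU

0.433/0.187 = 2.316
R_total = 0.66 + 26.2 + 2.316 + 0.19 = 29.37 ft²·°F·h/BTU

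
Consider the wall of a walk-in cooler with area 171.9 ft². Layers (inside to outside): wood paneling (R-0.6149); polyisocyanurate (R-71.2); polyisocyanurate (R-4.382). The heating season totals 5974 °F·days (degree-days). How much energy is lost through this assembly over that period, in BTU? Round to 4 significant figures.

323500 BTU

R_total = 0.6149 + 71.2 + 4.382 = 76.197 ft²·°F·h/BTU
E = A × HDD × 24 / R = 171.9 × 5974 × 24 / 76.197 = 323460 BTU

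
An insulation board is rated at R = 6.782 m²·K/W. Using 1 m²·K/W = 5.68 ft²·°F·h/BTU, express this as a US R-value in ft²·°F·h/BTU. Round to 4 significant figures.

R_US = 6.782 × 5.68 = 38.522

38.52 ft²·°F·h/BTU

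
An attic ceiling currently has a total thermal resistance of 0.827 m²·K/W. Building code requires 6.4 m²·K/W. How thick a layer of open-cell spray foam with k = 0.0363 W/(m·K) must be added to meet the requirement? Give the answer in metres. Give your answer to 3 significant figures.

ΔR = 6.4 − 0.827 = 5.573 m²·K/W
L = ΔR × k = 5.573 × 0.0363 = 0.2023 m

0.202 m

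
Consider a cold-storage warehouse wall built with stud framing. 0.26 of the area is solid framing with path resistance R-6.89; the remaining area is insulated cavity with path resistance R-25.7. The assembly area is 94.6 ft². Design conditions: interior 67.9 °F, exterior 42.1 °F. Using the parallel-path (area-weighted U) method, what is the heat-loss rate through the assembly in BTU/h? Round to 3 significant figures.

U_eff = 0.74/25.7 + 0.26/6.89 = 0.02879 + 0.03774 = 0.06653
R_eff = 1/U_eff = 15.03 ft²·°F·h/BTU
Q = 94.6 × (67.9 − 42.1) / 15.03 = 162.4 BTU/h

162 BTU/h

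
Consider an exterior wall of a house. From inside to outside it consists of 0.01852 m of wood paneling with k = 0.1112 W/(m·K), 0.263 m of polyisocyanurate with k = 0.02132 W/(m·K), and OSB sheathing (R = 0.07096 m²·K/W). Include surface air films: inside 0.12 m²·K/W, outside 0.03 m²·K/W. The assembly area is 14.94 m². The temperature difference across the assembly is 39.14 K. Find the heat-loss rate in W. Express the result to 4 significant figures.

45.96 W

0.01852/0.1112 = 0.16655
0.263/0.02132 = 12.336
R_total = 0.12 + 0.16655 + 12.336 + 0.07096 + 0.03 = 12.723 m²·K/W
Q = A·ΔT/R = 14.94 × 39.14 / 12.723 = 45.959 W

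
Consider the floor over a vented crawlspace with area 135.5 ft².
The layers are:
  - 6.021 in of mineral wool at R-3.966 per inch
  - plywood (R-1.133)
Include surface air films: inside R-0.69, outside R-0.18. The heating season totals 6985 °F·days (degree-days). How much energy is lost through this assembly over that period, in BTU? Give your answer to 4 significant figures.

6.021 × 3.966 = 23.879
R_total = 0.69 + 23.879 + 1.133 + 0.18 = 25.882 ft²·°F·h/BTU
E = A × HDD × 24 / R = 135.5 × 6985 × 24 / 25.882 = 877640 BTU

877600 BTU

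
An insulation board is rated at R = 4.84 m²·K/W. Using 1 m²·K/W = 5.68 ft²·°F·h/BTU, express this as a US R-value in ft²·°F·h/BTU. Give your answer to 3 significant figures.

R_US = 4.84 × 5.68 = 27.49

27.5 ft²·°F·h/BTU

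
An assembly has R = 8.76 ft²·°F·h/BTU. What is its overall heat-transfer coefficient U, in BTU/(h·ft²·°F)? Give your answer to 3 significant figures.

U = 1/R = 1/8.76 = 0.1142

0.114 BTU/(h·ft²·°F)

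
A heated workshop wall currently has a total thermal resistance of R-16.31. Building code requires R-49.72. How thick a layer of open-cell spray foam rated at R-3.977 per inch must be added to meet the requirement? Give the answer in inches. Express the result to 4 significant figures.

8.401 in

ΔR = 49.72 − 16.31 = 33.41 ft²·°F·h/BTU
L = ΔR / (R/in) = 33.41/3.977 = 8.4008 in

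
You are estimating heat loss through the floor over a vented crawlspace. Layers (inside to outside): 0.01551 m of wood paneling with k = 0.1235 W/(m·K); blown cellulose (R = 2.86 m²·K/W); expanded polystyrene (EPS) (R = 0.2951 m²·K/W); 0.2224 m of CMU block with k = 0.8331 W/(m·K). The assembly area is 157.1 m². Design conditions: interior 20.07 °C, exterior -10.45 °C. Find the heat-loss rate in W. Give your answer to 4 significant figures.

1352 W

0.01551/0.1235 = 0.12559
0.2224/0.8331 = 0.26695
R_total = 0.12559 + 2.86 + 0.2951 + 0.26695 = 3.5476 m²·K/W
Q = A·ΔT/R = 157.1 × (20.07 − (-10.45)) / 3.5476 = 1351.5 W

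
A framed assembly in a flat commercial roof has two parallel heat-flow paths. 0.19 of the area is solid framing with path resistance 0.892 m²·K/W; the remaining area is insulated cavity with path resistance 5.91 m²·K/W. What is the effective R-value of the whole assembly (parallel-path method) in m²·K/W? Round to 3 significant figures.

2.86 m²·K/W

U_eff = 0.81/5.91 + 0.19/0.892 = 0.1371 + 0.213 = 0.3501
R_eff = 1/U_eff = 2.857 m²·K/W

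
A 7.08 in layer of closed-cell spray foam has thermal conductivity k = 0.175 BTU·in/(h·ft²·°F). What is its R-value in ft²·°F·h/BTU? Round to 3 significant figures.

R = L/k = 7.08/0.175 = 40.46 ft²·°F·h/BTU

40.5 ft²·°F·h/BTU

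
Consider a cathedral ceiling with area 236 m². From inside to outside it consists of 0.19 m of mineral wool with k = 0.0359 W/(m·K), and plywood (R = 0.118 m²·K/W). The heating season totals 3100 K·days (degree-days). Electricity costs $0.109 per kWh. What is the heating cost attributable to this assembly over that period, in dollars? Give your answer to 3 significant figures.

354 dollars

0.19/0.0359 = 5.292
R_total = 5.292 + 0.118 = 5.41 m²·K/W
E = A × HDD × 24 / R / 1000 = 236 × 3100 × 24 / 5.41 / 1000 = 3245 kWh
Cost = 3245 × 0.109 = $353.7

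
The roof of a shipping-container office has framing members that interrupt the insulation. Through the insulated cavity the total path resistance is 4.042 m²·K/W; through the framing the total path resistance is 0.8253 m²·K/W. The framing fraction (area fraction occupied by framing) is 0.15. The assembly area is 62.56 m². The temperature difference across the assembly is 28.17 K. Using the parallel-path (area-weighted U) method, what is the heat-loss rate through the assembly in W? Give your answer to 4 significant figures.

U_eff = 0.85/4.042 + 0.15/0.8253 = 0.21029 + 0.18175 = 0.39204
R_eff = 1/U_eff = 2.5507 m²·K/W
Q = 62.56 × 28.17 / 2.5507 = 690.91 W

690.9 W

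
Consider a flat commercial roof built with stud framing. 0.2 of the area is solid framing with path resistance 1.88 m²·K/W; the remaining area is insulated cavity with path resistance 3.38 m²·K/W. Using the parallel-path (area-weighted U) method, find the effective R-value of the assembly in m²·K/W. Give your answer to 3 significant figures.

U_eff = 0.8/3.38 + 0.2/1.88 = 0.2367 + 0.1064 = 0.3431
R_eff = 1/U_eff = 2.915 m²·K/W

2.91 m²·K/W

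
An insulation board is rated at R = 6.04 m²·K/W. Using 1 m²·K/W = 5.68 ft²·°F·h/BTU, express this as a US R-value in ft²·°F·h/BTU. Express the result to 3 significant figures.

34.3 ft²·°F·h/BTU

R_US = 6.04 × 5.68 = 34.31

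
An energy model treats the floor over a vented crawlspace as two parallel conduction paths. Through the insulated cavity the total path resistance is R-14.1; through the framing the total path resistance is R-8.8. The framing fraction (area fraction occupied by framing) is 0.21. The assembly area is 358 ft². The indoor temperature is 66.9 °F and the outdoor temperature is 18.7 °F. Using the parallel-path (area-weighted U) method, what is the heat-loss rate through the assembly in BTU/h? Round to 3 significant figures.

1380 BTU/h

U_eff = 0.79/14.1 + 0.21/8.8 = 0.05603 + 0.02386 = 0.07989
R_eff = 1/U_eff = 12.52 ft²·°F·h/BTU
Q = 358 × (66.9 − 18.7) / 12.52 = 1379 BTU/h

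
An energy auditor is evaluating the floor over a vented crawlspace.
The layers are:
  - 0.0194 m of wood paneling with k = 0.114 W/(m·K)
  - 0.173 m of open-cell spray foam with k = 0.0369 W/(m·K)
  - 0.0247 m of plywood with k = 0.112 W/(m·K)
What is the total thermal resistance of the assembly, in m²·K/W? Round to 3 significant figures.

0.0194/0.114 = 0.1702
0.173/0.0369 = 4.688
0.0247/0.112 = 0.2205
R_total = 0.1702 + 4.688 + 0.2205 = 5.079 m²·K/W

5.08 m²·K/W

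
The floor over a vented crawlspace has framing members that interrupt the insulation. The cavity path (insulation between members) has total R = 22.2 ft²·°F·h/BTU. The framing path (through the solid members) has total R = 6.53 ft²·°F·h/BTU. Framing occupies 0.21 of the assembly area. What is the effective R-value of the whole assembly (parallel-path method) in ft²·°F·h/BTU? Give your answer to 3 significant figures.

U_eff = 0.79/22.2 + 0.21/6.53 = 0.03559 + 0.03216 = 0.06774
R_eff = 1/U_eff = 14.76 ft²·°F·h/BTU

14.8 ft²·°F·h/BTU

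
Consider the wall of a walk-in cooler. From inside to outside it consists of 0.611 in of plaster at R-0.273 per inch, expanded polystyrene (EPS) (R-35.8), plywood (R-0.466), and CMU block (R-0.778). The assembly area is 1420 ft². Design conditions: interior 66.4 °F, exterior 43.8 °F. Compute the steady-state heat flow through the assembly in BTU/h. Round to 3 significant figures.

0.611 × 0.273 = 0.1668
R_total = 0.1668 + 35.8 + 0.466 + 0.778 = 37.21 ft²·°F·h/BTU
Q = A·ΔT/R = 1420 × (66.4 − 43.8) / 37.21 = 862.4 BTU/h

862 BTU/h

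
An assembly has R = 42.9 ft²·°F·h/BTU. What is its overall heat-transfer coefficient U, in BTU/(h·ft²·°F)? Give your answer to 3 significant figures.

U = 1/R = 1/42.9 = 0.02331

0.0233 BTU/(h·ft²·°F)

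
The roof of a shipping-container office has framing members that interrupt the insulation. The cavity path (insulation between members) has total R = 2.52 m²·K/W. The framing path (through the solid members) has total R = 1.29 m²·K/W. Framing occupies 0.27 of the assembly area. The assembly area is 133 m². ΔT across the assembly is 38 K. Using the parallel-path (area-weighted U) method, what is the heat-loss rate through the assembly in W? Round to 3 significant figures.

U_eff = 0.73/2.52 + 0.27/1.29 = 0.2897 + 0.2093 = 0.499
R_eff = 1/U_eff = 2.004 m²·K/W
Q = 133 × 38 / 2.004 = 2522 W

2520 W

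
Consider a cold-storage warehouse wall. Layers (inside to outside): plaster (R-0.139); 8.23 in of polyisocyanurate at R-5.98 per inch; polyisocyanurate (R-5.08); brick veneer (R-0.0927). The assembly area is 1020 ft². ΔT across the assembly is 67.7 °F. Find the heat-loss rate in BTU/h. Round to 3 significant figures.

8.23 × 5.98 = 49.22
R_total = 0.139 + 49.22 + 5.08 + 0.0927 = 54.53 ft²·°F·h/BTU
Q = A·ΔT/R = 1020 × 67.7 / 54.53 = 1266 BTU/h

1270 BTU/h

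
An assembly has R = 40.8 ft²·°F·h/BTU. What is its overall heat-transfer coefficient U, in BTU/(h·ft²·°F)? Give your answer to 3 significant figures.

0.0245 BTU/(h·ft²·°F)

U = 1/R = 1/40.8 = 0.02451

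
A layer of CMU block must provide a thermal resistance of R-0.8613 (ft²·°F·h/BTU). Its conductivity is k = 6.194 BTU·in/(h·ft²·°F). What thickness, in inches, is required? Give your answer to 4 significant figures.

5.335 in

L = R × k = 0.8613 × 6.194 = 5.3349 in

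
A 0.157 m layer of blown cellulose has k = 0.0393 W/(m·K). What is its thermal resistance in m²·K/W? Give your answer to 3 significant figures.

3.99 m²·K/W

R = L/k = 0.157/0.0393 = 3.995 m²·K/W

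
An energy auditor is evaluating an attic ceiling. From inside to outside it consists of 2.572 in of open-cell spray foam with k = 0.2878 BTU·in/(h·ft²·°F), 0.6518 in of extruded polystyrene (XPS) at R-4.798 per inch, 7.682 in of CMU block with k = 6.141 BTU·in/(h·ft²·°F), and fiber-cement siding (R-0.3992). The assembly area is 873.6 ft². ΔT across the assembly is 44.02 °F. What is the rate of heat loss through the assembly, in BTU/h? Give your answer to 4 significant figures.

2804 BTU/h

2.572/0.2878 = 8.9368
0.6518 × 4.798 = 3.1273
7.682/6.141 = 1.2509
R_total = 8.9368 + 3.1273 + 1.2509 + 0.3992 = 13.714 ft²·°F·h/BTU
Q = A·ΔT/R = 873.6 × 44.02 / 13.714 = 2804.1 BTU/h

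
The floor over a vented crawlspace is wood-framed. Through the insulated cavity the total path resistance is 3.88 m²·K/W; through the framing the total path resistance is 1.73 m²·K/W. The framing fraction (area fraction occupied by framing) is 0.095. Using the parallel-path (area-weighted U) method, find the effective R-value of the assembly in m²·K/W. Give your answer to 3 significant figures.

U_eff = 0.905/3.88 + 0.095/1.73 = 0.2332 + 0.05491 = 0.2882
R_eff = 1/U_eff = 3.47 m²·K/W

3.47 m²·K/W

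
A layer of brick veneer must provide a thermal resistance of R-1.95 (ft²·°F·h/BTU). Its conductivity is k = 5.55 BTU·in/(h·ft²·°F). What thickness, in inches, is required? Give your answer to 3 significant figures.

L = R × k = 1.95 × 5.55 = 10.82 in

10.8 in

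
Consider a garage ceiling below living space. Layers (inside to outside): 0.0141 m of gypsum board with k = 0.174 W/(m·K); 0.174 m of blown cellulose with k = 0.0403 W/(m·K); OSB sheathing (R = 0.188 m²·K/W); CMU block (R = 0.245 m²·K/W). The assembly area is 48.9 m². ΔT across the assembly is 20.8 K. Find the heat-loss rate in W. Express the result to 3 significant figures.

0.0141/0.174 = 0.08103
0.174/0.0403 = 4.318
R_total = 0.08103 + 4.318 + 0.188 + 0.245 = 4.832 m²·K/W
Q = A·ΔT/R = 48.9 × 20.8 / 4.832 = 210.5 W

211 W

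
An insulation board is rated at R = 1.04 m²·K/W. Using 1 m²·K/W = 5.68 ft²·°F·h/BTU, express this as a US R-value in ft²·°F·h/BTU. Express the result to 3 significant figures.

5.91 ft²·°F·h/BTU

R_US = 1.04 × 5.68 = 5.907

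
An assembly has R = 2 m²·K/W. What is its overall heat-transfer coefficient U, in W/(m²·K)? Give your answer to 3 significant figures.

U = 1/R = 1/2 = 0.5

0.500 W/(m²·K)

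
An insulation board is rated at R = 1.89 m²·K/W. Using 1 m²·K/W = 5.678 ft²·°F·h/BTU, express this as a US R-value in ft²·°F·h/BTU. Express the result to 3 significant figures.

R_US = 1.89 × 5.678 = 10.73

10.7 ft²·°F·h/BTU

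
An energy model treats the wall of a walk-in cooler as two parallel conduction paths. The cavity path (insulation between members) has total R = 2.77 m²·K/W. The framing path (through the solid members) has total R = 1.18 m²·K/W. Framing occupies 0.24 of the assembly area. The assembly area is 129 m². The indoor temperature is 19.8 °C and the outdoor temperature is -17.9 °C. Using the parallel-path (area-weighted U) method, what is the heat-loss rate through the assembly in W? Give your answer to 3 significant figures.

U_eff = 0.76/2.77 + 0.24/1.18 = 0.2744 + 0.2034 = 0.4778
R_eff = 1/U_eff = 2.093 m²·K/W
Q = 129 × (19.8 − (-17.9)) / 2.093 = 2323 W

2320 W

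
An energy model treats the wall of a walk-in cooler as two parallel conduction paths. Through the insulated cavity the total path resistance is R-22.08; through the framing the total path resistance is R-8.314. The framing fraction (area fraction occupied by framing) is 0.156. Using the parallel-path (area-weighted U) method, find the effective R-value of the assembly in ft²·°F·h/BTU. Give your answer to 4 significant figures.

U_eff = 0.844/22.08 + 0.156/8.314 = 0.038225 + 0.018764 = 0.056988
R_eff = 1/U_eff = 17.548 ft²·°F·h/BTU

17.55 ft²·°F·h/BTU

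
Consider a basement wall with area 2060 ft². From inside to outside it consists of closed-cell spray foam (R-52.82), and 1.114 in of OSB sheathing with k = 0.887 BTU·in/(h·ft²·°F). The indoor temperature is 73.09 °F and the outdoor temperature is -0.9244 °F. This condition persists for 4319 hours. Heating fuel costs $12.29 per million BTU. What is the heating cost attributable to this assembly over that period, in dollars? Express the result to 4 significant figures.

149.7 dollars

1.114/0.887 = 1.2559
R_total = 52.82 + 1.2559 = 54.076 ft²·°F·h/BTU
Q = 2060 × (73.09 − (-0.9244)) / 54.076 = 2819.5 BTU/h
E = 2819.5 × 4319 = 12178000 BTU
Cost = 12178000/10⁶ × 12.29 = $149.66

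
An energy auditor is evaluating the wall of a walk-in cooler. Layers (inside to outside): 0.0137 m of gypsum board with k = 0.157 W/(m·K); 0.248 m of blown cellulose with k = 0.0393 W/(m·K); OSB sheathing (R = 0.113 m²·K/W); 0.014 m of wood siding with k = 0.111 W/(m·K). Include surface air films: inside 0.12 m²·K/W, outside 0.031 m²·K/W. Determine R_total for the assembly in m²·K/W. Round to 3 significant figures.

0.0137/0.157 = 0.08726
0.248/0.0393 = 6.31
0.014/0.111 = 0.1261
R_total = 0.12 + 0.08726 + 6.31 + 0.113 + 0.1261 + 0.031 = 6.788 m²·K/W

6.79 m²·K/W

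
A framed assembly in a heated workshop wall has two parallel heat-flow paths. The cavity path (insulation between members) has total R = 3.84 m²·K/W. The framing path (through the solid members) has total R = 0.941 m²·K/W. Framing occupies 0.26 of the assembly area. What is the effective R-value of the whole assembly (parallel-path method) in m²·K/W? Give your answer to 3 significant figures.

U_eff = 0.74/3.84 + 0.26/0.941 = 0.1927 + 0.2763 = 0.469
R_eff = 1/U_eff = 2.132 m²·K/W

2.13 m²·K/W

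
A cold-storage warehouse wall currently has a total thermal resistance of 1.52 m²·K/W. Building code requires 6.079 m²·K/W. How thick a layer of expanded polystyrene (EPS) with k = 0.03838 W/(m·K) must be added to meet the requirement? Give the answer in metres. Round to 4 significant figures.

0.1750 m

ΔR = 6.079 − 1.52 = 4.559 m²·K/W
L = ΔR × k = 4.559 × 0.03838 = 0.17497 m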